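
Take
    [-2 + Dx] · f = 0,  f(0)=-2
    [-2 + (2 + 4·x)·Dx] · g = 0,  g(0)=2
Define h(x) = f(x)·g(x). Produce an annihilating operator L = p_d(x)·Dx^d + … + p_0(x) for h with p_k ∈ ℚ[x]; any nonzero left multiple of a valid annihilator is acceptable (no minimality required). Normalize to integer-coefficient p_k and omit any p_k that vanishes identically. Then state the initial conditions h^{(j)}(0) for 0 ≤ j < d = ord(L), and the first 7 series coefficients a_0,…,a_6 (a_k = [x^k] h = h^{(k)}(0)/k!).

f: a_k = -2, -4, -4, -8/3, -4/3, -8/15, -8/45, …
g: a_k = 2, 2, -1, 1, -5/4, 7/4, -21/8, …
Sym-product of L_f,L_g gives L₀ (≤ ord 1).
L = (-3 - 4·x) + (1 + 2·x)·Dx  (order 1).
h: a_k = -4, -12, -14, -34/3, -11/2, -107/30, 89/180, …
ICs: h(0) = -4.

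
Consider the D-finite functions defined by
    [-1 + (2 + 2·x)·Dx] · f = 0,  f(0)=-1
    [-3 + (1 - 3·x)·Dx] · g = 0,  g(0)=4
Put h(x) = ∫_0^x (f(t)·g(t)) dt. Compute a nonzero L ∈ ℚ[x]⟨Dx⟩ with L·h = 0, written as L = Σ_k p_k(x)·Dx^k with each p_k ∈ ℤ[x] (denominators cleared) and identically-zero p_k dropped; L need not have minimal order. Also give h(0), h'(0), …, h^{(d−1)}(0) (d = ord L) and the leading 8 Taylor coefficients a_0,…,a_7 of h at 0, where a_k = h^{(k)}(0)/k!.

f: a_k = -1, -1/2, 1/8, -1/16, 5/128, -7/256, 21/1024, -33/2048, …
g: a_k = 4, 12, 36, 108, 324, 972, 2916, 8748, …
f·g: L₀ = L_f ⊗_s L_g, ord ≤ 1·1.
Integrate: L := L₀·Dx.
L = (7 + 3·x)·Dx + (-2 + 4·x + 6·x^2)·Dx^2  (order 2).
h: a_k = 0, -4, -7, -83/6, -499/16, -11971/160, -71833/384, -861975/1792, …
ICs: h(0) = 0, h′(0) = -4.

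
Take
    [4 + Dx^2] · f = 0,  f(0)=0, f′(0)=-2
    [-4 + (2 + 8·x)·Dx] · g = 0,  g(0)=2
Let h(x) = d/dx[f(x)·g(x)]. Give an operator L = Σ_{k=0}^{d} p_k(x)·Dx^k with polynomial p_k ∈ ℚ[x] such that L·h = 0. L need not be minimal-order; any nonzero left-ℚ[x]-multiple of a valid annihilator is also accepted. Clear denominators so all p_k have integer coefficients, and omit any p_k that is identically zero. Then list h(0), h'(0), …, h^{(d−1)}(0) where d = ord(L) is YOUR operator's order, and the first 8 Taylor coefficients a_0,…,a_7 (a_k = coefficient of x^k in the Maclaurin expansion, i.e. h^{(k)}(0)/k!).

L = (8 + 96·x + 256·x^2 + 256·x^3 + 256·x^4) + (2 - 48·x^2 - 64·x^3)·Dx + (1 + 10·x + 36·x^2 + 64·x^3 + 64·x^4)·Dx^2  (order 2).
h: a_k = -4, -16, 32, -128/3, 512/3, -3072/5, 97792/45, -495616/63, …
ICs: h(0) = -4, h′(0) = -16.

f: a_k = 0, -2, 0, 4/3, 0, -4/15, 0, 8/315, …
g: a_k = 2, 4, -4, 8, -20, 56, -168, 528, …
Sym-product of L_f,L_g gives L₀ (≤ ord 2).
Differentiate: ansatz ord ≤ ord L₀ ⇒ L.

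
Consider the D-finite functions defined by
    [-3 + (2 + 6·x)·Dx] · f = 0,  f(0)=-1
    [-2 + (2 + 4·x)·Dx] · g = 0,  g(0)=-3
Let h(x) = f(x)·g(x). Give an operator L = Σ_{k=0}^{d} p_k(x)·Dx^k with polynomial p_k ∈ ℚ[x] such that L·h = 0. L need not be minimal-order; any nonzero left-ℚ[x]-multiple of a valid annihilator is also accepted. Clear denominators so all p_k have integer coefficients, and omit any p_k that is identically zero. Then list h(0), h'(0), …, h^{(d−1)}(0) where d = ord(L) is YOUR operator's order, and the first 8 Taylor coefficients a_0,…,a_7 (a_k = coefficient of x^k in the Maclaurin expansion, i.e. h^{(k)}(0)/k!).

L = (-5 - 12·x) + (2 + 10·x + 12·x^2)·Dx  (order 1).
h: a_k = 3, 15/2, -3/8, 15/16, -303/128, 1545/256, -15903/1024, 82575/2048, …
ICs: h(0) = 3.

f: a_k = -1, -3/2, 9/8, -27/16, 405/128, -1701/256, 15309/1024, -72171/2048, …
g: a_k = -3, -3, 3/2, -3/2, 15/8, -21/8, 63/16, -99/16, …
L₀ := L_f ⊗_s L_g (sym. prod.), ord ≤ 1.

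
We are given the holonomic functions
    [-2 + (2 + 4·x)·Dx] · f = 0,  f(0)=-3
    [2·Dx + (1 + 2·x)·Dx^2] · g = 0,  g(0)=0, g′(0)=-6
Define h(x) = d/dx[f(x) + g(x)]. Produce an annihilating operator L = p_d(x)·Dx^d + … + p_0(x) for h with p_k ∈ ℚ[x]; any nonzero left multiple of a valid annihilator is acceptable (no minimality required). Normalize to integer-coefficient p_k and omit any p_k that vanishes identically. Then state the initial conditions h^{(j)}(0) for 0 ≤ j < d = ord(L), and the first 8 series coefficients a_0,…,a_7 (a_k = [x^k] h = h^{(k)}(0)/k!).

L = 2 + (5 + 10·x)·Dx + (1 + 4·x + 4·x^2)·Dx^2  (order 2).
h: a_k = -9, 15, -57/2, 111/2, -873/8, 1725/8, -6837/16, 13575/16, …
ICs: h(0) = -9, h′(0) = 15.

f: a_k = -3, -3, 3/2, -3/2, 15/8, -21/8, 63/16, -99/16, …
g: a_k = 0, -6, 6, -8, 12, -96/5, 32, -384/7, …
h₀=f+g: left-lcm gives L₀, ord ≤ 3.
h₀' ⇒ L via d/dx closure of L₀.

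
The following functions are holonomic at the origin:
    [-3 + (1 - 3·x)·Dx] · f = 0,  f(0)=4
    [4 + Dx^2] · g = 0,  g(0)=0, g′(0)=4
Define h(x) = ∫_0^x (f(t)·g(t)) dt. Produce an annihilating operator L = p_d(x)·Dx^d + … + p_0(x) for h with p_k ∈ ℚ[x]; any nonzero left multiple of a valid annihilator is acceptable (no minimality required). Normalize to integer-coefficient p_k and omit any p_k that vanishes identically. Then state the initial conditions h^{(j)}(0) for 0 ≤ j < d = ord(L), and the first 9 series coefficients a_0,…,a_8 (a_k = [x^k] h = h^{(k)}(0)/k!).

f: a_k = 4, 12, 36, 108, 324, 972, 2916, 8748, 26244, …
g: a_k = 0, 4, 0, -8/3, 0, 8/15, 0, -16/315, 0, …
f·g: L₀ = L_f ⊗_s L_g, ord ≤ 1·2.
h=∫₀ˣh₀: take L = L₀·Dx.
L = (-4 + 12·x)·Dx + 6·Dx^2 + (-1 + 3·x)·Dx^3  (order 3).
h: a_k = 0, 0, 8, 16, 100/3, 80, 9016/45, 2576/5, 425998/315, …
ICs: h(0) = 0, h′(0) = 0, h′′(0) = 16.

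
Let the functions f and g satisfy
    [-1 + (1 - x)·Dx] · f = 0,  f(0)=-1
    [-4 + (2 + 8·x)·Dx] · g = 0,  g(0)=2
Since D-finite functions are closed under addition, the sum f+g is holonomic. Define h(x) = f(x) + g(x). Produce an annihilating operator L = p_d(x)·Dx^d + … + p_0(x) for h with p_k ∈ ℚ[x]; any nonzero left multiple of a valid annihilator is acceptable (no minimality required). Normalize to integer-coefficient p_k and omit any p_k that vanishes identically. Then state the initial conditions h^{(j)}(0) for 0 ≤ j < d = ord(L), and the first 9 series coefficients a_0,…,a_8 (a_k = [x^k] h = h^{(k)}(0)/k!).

f: a_k = -1, -1, -1, -1, -1, -1, -1, -1, -1, …
g: a_k = 2, 4, -4, 8, -20, 56, -168, 528, -1716, …
h₀=f+g: left-lcm gives L₀, ord ≤ 2.
L = (-8 - 12·x) + (6 + 8·x + 36·x^2)·Dx + (1 - 3·x - 22·x^2 + 24·x^3)·Dx^2  (order 2).
h: a_k = 1, 3, -5, 7, -21, 55, -169, 527, -1717, …
ICs: h(0) = 1, h′(0) = 3.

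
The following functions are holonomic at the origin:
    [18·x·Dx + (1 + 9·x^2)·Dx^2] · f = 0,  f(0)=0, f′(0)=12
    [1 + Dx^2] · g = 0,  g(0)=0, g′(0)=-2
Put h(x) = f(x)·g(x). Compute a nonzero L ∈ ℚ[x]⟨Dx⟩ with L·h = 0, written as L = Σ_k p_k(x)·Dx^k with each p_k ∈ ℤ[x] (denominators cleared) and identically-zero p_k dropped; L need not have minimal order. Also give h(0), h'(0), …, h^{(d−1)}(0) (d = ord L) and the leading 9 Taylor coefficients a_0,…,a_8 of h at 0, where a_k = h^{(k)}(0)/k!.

f: a_k = 0, 12, 0, -36, 0, 972/5, 0, -8748/7, 0, …
g: a_k = 0, -2, 0, 1/3, 0, -1/60, 0, 1/2520, 0, …
h₀=f·g: eliminate ⇒ L₀, order ≤ 2·2.
L = (370 + 9594·x^2 + 4131·x^4 + 2916·x^6 + 6561·x^8) + (684·x + 6804·x^3 + 8748·x^5 + 26244·x^7)·Dx + (380 + 9792·x^2 + 5346·x^4 + 5832·x^6 + 13122·x^8)·Dx^2 + (684·x + 6804·x^3 + 8748·x^5 + 26244·x^7)·Dx^3 + (10 + 198·x^2 + 1215·x^4 + 2916·x^6 + 6561·x^8)·Dx^4  (order 4).
h: a_k = 0, 0, -24, 0, 76, 0, -401, 0, 15389/6, …
ICs: h(0) = 0, h′(0) = 0, h′′(0) = -48, h′′′(0) = 0.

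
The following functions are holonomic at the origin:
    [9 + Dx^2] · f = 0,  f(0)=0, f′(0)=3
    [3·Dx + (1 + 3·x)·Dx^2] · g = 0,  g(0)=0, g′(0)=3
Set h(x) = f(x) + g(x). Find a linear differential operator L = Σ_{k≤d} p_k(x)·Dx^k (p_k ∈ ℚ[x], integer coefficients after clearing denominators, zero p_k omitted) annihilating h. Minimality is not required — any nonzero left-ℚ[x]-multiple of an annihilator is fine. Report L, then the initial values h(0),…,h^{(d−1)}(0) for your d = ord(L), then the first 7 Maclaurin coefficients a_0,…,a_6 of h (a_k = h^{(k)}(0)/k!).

f: a_k = 0, 3, 0, -9/2, 0, 81/40, 0, …
g: a_k = 0, 3, -9/2, 9, -81/4, 243/5, -243/2, …
h₀=f+g: left-lcm gives L₀, ord ≤ 4.
L = (63 + 54·x + 81·x^2)·Dx + (9 + 45·x + 81·x^2 + 81·x^3)·Dx^2 + (7 + 6·x + 9·x^2)·Dx^3 + (1 + 5·x + 9·x^2 + 9·x^3)·Dx^4  (order 4).
h: a_k = 0, 6, -9/2, 9/2, -81/4, 405/8, -243/2, …
ICs: h(0) = 0, h′(0) = 6, h′′(0) = -9, h′′′(0) = 27.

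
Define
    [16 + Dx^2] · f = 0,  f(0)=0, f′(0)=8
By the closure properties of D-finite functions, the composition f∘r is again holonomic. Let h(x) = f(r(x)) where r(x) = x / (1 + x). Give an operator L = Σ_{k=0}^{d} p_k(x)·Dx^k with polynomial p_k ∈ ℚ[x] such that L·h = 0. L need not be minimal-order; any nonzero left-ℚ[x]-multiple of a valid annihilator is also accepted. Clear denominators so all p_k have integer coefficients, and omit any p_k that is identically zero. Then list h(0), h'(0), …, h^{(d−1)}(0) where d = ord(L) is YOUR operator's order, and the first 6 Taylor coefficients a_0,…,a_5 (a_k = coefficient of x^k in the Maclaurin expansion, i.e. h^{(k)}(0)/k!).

L = 16 + (2 + 6·x + 6·x^2 + 2·x^3)·Dx + (1 + 4·x + 6·x^2 + 4·x^3 + x^4)·Dx^2  (order 2).
h: a_k = 0, 8, -8, -40/3, 56, -1544/15, …
ICs: h(0) = 0, h′(0) = 8.

f: a_k = 0, 8, 0, -64/3, 0, 256/15, …
Change of var in L_f (x↦r) gives L₀.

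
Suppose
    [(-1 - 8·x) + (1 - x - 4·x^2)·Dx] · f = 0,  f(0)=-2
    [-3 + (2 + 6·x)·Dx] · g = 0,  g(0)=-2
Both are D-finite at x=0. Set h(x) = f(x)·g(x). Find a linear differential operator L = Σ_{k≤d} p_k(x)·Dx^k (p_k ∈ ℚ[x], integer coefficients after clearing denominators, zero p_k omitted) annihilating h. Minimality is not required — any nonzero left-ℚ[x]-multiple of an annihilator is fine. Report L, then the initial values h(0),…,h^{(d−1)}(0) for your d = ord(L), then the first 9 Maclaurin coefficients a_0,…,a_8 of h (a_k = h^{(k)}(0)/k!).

L = (5 + 19·x + 36·x^2) + (-2 - 4·x + 14·x^2 + 24·x^3)·Dx  (order 1).
h: a_k = 4, 10, 43/2, 273/4, 4531/32, 28235/64, 242623/256, 1460937/512, 51616067/8192, …
ICs: h(0) = 4.

f: a_k = -2, -2, -10, -18, -58, -130, -362, -882, -2330, …
g: a_k = -2, -3, 9/4, -27/8, 405/64, -1701/128, 15309/512, -72171/1024, 2814669/16384, …
Product ⇒ symmetric product L₀, ord ≤ 1.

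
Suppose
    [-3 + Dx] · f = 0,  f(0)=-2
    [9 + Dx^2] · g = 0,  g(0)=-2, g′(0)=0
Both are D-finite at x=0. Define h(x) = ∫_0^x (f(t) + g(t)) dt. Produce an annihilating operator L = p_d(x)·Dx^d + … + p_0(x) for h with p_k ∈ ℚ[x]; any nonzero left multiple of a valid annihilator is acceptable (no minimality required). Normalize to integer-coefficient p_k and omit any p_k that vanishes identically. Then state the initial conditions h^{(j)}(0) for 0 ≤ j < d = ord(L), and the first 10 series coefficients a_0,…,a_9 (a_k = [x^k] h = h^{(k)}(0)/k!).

f: a_k = -2, -6, -9, -9, -27/4, -81/20, -81/40, -243/280, -729/2240, -243/2240, …
g: a_k = -2, 0, 9, 0, -27/4, 0, 81/40, 0, -729/2240, 0, …
f+g: L₀ = lclm(L_f,L_g), ord ≤ 1+2.
h=∫₀ˣh₀: take L = L₀·Dx.
L = -27·Dx + 9·Dx^2 - 3·Dx^3 + Dx^4  (order 4).
h: a_k = 0, -4, -3, 0, -9/4, -27/10, -27/40, 0, -243/2240, -81/1120, …
ICs: h(0) = 0, h′(0) = -4, h′′(0) = -6, h′′′(0) = 0.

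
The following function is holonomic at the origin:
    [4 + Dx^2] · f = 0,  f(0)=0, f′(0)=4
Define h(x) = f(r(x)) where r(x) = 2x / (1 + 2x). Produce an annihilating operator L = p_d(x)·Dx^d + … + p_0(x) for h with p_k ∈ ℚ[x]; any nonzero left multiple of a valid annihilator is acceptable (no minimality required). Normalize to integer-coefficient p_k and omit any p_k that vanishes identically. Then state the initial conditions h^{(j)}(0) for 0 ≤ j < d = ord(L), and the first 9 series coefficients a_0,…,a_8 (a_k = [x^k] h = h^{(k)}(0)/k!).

f: a_k = 0, 4, 0, -8/3, 0, 8/15, 0, -16/315, 0, …
Change of var in L_f (x↦r) gives L₀.
L = 16 + (4 + 24·x + 48·x^2 + 32·x^3)·Dx + (1 + 8·x + 24·x^2 + 32·x^3 + 16·x^4)·Dx^2  (order 2).
h: a_k = 0, 8, -16, 32/3, 64, -5504/15, 1280, -1131008/315, 388096/45, …
ICs: h(0) = 0, h′(0) = 8.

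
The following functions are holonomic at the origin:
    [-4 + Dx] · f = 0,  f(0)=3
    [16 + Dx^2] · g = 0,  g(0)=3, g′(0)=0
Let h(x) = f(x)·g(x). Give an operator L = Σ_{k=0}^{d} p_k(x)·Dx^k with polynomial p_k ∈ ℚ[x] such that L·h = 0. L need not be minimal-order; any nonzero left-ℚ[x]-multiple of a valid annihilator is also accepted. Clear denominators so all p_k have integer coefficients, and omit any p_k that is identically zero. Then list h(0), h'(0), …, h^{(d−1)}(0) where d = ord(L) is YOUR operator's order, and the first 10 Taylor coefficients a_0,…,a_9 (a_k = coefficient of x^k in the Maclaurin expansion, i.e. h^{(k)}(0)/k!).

f: a_k = 3, 12, 24, 32, 32, 128/5, 256/15, 1024/105, 512/105, 2048/945, …
g: a_k = 3, 0, -24, 0, 32, 0, -256/15, 0, 512/105, 0, …
Sym-product of L_f,L_g gives L₀ (≤ ord 2).
L = 32 - 8·Dx + Dx^2  (order 2).
h: a_k = 9, 36, 0, -192, -384, -1536/5, 0, 8192/35, 8192/35, 32768/315, …
ICs: h(0) = 9, h′(0) = 36.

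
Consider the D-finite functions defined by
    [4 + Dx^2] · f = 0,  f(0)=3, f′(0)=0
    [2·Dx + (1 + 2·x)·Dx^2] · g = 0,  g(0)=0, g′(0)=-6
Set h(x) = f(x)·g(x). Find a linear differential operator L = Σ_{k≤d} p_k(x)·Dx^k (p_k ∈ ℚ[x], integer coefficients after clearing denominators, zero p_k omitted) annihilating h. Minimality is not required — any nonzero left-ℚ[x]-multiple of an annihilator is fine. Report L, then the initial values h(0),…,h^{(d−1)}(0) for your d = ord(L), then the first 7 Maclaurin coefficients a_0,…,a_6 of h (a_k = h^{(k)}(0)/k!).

L = (-48 + 192·x + 1216·x^2 + 2048·x^3 + 1024·x^4) + (32 + 320·x + 768·x^2 + 512·x^3)·Dx + (160·x + 672·x^2 + 1024·x^3 + 512·x^4)·Dx^2 + (8 + 80·x + 192·x^2 + 128·x^3)·Dx^3 + (3 + 28·x + 92·x^2 + 128·x^3 + 64·x^4)·Dx^4  (order 4).
h: a_k = 0, -18, 18, 12, 0, -108/5, 36, …
ICs: h(0) = 0, h′(0) = -18, h′′(0) = 36, h′′′(0) = 72.

f: a_k = 3, 0, -6, 0, 2, 0, -4/15, …
g: a_k = 0, -6, 6, -8, 12, -96/5, 32, …
L₀ := L_f ⊗_s L_g (sym. prod.), ord ≤ 4.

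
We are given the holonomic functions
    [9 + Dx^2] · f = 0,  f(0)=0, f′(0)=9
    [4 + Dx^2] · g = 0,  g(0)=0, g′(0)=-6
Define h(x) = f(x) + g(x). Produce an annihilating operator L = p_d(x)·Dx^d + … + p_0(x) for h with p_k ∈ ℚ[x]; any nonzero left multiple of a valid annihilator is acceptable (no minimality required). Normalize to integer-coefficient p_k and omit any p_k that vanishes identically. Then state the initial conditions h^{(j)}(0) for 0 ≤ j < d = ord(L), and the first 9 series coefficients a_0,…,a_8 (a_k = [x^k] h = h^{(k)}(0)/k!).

f: a_k = 0, 9, 0, -27/2, 0, 243/40, 0, -729/560, 0, …
g: a_k = 0, -6, 0, 4, 0, -4/5, 0, 8/105, 0, …
Sum ⇒ L₀ = lclm(L_f,L_g) in ℚ(x)⟨Dx⟩.
L = 36 + 13·Dx^2 + Dx^4  (order 4).
h: a_k = 0, 3, 0, -19/2, 0, 211/40, 0, -2059/1680, 0, …
ICs: h(0) = 0, h′(0) = 3, h′′(0) = 0, h′′′(0) = -57.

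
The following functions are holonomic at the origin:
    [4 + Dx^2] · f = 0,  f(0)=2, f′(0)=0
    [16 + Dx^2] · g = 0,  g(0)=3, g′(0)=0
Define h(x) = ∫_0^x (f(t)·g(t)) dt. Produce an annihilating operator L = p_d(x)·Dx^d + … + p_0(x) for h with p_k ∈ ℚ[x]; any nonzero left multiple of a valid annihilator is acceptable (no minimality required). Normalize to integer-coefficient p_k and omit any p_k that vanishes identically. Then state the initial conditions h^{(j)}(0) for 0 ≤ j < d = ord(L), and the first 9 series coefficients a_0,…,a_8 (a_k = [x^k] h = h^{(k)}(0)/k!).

L = 144·Dx + 40·Dx^3 + Dx^5  (order 5).
h: a_k = 0, 6, 0, -20, 0, 164/5, 0, -584/21, 0, …
ICs: h(0) = 0, h′(0) = 6, h′′(0) = 0, h′′′(0) = -120, h′′′′(0) = 0.

f: a_k = 2, 0, -4, 0, 4/3, 0, -8/45, 0, 4/315, …
g: a_k = 3, 0, -24, 0, 32, 0, -256/15, 0, 512/105, …
Sym-product of L_f,L_g gives L₀ (≤ ord 4).
h=∫h₀ ⇒ L = L₀·Dx.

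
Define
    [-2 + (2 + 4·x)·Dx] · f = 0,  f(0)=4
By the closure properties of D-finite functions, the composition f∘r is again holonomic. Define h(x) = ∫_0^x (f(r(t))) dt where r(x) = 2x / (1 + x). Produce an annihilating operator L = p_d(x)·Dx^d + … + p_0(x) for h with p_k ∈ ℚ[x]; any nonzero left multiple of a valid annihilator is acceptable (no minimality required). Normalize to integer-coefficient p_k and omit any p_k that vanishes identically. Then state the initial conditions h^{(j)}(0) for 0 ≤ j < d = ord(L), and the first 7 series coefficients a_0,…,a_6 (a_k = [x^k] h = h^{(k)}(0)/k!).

f: a_k = 4, 4, -2, 2, -5/2, 7/2, -21/4, …
L₀ from L_f via x↦r, Dx↦r'^{-1}Dx.
h=∫₀ˣh₀: take L = L₀·Dx.
L = -2·Dx + (1 + 6·x + 5·x^2)·Dx^2  (order 2).
h: a_k = 0, 4, 4, -16/3, 10, -24, 68, …
ICs: h(0) = 0, h′(0) = 4.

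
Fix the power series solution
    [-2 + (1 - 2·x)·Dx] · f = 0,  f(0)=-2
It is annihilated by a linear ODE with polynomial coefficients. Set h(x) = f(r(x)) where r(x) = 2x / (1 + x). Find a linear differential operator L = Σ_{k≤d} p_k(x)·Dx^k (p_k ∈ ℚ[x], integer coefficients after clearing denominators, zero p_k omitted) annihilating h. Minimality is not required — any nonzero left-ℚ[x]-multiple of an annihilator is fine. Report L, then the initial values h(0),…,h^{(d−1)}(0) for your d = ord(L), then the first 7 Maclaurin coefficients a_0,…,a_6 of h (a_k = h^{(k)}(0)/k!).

f: a_k = -2, -4, -8, -16, -32, -64, -128, …
Change of var in L_f (x↦r) gives L₀.
L = 4 + (-1 + 2·x + 3·x^2)·Dx  (order 1).
h: a_k = -2, -8, -24, -72, -216, -648, -1944, …
ICs: h(0) = -2.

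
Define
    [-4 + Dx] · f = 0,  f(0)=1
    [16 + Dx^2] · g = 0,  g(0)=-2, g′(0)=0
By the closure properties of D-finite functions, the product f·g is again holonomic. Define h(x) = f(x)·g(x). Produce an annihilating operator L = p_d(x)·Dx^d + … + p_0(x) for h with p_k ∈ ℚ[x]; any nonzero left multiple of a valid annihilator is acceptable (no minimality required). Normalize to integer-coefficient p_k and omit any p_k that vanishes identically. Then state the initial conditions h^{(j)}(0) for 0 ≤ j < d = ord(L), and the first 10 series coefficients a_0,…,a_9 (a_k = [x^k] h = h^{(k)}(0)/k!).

L = 32 - 8·Dx + Dx^2  (order 2).
h: a_k = -2, -8, 0, 128/3, 256/3, 1024/15, 0, -16384/315, -16384/315, -65536/2835, …
ICs: h(0) = -2, h′(0) = -8.

f: a_k = 1, 4, 8, 32/3, 32/3, 128/15, 256/45, 1024/315, 512/315, 2048/2835, …
g: a_k = -2, 0, 16, 0, -64/3, 0, 512/45, 0, -1024/315, 0, …
h₀=f·g: eliminate ⇒ L₀, order ≤ 1·2.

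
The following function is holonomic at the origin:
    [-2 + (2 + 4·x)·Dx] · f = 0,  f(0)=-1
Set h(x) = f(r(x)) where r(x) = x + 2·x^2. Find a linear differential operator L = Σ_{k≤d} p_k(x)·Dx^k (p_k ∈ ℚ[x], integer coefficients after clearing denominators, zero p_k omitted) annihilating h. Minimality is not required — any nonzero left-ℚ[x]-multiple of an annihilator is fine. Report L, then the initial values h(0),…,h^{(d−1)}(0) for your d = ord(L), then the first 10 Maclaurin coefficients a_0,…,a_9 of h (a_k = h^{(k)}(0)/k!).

L = (-1 - 4·x) + (1 + 2·x + 4·x^2)·Dx  (order 1).
h: a_k = -1, -1, -3/2, 3/2, -3/8, -15/8, 57/16, -21/16, -867/128, 1893/128, …
ICs: h(0) = -1.

f: a_k = -1, -1, 1/2, -1/2, 5/8, -7/8, 21/16, -33/16, 429/128, -715/128, …
Substitute x→r, Dx→(1/r')Dx; clear ⇒ L₀.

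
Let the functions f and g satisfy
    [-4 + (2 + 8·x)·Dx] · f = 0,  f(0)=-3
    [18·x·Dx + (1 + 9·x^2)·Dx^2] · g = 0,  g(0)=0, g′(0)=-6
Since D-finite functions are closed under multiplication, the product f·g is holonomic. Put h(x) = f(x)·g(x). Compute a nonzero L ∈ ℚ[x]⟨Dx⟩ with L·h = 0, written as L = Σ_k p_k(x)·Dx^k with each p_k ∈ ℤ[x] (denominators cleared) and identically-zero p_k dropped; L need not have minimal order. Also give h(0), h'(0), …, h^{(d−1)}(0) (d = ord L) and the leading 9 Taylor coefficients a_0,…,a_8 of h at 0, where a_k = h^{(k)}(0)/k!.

L = (12 - 36·x - 36·x^2) + (-4 + 2·x + 108·x^2 + 144·x^3)·Dx + (1 + 8·x + 25·x^2 + 72·x^3 + 144·x^4)·Dx^2  (order 2).
h: a_k = 0, 18, 36, -90, -36, 1098/5, 4356/5, -120042/35, 23004/35, …
ICs: h(0) = 0, h′(0) = 18.

f: a_k = -3, -6, 6, -12, 30, -84, 252, -792, 2574, …
g: a_k = 0, -6, 0, 18, 0, -486/5, 0, 4374/7, 0, …
f·g: L₀ = L_f ⊗_s L_g, ord ≤ 1·2.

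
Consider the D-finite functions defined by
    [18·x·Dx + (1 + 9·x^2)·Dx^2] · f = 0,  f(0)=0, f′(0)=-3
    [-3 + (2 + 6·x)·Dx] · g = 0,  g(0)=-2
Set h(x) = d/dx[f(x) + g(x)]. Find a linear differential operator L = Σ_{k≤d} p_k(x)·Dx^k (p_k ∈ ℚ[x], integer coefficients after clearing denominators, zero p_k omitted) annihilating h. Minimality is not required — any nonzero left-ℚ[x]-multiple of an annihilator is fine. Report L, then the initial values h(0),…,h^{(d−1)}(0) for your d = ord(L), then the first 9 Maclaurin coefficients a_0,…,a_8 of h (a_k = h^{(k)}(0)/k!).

f: a_k = 0, -3, 0, 9, 0, -243/5, 0, 2187/7, 0, …
g: a_k = -2, -3, 9/4, -27/8, 405/64, -1701/128, 15309/512, -72171/1024, 2814669/16384, …
f+g: L₀ = lclm(L_f,L_g), ord ≤ 2+1.
Derive L from L₀ (diff closure).
L = (-36 - 270·x + 972·x^2 + 1458·x^3) + (-33 - 144·x + 270·x^2 + 3888·x^3 + 5103·x^4)·Dx + (-2 + 18·x + 108·x^2 + 324·x^3 + 1134·x^4 + 1458·x^5)·Dx^2  (order 2).
h: a_k = -6, 9/2, 135/8, 405/16, -39609/128, 45927/256, 1734291/1024, 2814669/2048, -771632649/32768, …
ICs: h(0) = -6, h′(0) = 9/2.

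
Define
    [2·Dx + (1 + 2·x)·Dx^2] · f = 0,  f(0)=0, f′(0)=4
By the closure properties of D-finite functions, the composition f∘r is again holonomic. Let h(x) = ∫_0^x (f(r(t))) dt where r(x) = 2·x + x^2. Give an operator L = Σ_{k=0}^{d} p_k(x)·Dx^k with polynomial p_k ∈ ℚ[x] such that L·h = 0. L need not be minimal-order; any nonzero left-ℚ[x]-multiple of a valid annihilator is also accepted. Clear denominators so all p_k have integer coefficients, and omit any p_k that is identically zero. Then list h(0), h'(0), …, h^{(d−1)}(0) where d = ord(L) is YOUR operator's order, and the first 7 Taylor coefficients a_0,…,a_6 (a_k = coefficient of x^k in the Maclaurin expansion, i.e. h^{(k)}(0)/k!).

L = (3 + 4·x + 2·x^2)·Dx^2 + (1 + 5·x + 6·x^2 + 2·x^3)·Dx^3  (order 3).
h: a_k = 0, 0, 4, -4, 20/3, -68/5, 464/15, …
ICs: h(0) = 0, h′(0) = 0, h′′(0) = 8.

f: a_k = 0, 4, -4, 16/3, -8, 64/5, -64/3, …
h₀=f(r): pull back L_f along r ⇒ L₀.
∫: right-multiply L₀ by Dx.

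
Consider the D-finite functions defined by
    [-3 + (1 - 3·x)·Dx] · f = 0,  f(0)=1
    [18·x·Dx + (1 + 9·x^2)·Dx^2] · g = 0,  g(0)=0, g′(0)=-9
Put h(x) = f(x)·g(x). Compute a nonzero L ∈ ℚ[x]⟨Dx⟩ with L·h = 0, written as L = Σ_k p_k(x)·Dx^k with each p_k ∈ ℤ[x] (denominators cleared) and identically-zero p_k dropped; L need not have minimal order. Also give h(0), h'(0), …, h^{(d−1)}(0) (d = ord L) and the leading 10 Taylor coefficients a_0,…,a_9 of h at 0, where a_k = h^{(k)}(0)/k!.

f: a_k = 1, 3, 9, 27, 81, 243, 729, 2187, 6561, 19683, …
g: a_k = 0, -9, 0, 27, 0, -729/5, 0, 6561/7, 0, -6561, …
f·g: L₀ = L_f ⊗_s L_g, ord ≤ 1·2.
L = 54·x + (6 - 18·x + 108·x^2)·Dx + (-1 + 3·x - 9·x^2 + 27·x^3)·Dx^2  (order 2).
h: a_k = 0, -9, -27, -54, -162, -3159/5, -9477/5, -166212/35, -498636/35, -1725543/35, …
ICs: h(0) = 0, h′(0) = -9.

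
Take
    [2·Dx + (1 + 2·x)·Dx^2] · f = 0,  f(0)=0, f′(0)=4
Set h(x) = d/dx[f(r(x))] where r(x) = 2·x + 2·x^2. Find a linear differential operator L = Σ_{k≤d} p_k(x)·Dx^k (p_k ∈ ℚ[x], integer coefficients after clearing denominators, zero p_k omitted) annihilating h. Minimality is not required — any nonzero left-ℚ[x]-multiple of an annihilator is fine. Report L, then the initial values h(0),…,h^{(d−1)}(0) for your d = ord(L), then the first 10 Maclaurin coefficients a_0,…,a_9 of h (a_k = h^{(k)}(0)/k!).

f: a_k = 0, 4, -4, 16/3, -8, 64/5, -64/3, 256/7, -64, 1024/9, …
Change of var in L_f (x↦r) gives L₀.
h=h₀': d/dx-closure on L₀ ⇒ L.
L = 2 + (1 + 2·x)·Dx  (order 1).
h: a_k = 8, -16, 32, -64, 128, -256, 512, -1024, 2048, -4096, …
ICs: h(0) = 8.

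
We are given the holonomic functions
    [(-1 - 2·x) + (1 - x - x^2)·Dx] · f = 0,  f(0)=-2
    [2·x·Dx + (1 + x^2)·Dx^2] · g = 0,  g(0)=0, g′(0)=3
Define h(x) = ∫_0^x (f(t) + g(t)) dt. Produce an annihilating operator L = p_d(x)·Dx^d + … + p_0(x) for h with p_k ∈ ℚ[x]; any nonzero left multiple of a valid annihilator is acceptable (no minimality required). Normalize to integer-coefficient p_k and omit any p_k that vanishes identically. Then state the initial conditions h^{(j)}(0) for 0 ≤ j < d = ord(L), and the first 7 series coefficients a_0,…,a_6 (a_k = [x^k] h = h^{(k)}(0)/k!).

f: a_k = -2, -2, -4, -6, -10, -16, -26, …
g: a_k = 0, 3, 0, -1, 0, 3/5, 0, …
Weyl lclm of L_f,L_g ⇒ L₀ (ord ≤ 3).
h=∫h₀ ⇒ L = L₀·Dx.
L = (-4 + 16·x + 64·x^2 + 72·x^3 + 66·x^4 + 6·x^6)·Dx^2 + (10 + 24·x + 28·x^2 + 60·x^3 + 65·x^4 + 50·x^5 + 3·x^6 + 6·x^7)·Dx^3 + (-2 - 2·x - 2·x^2 + 8·x^3 + 5·x^4 + 11·x^5 + 6·x^6 + x^7 + x^8)·Dx^4  (order 4).
h: a_k = 0, -2, 1/2, -4/3, -7/4, -2, -77/30, …
ICs: h(0) = 0, h′(0) = -2, h′′(0) = 1, h′′′(0) = -8.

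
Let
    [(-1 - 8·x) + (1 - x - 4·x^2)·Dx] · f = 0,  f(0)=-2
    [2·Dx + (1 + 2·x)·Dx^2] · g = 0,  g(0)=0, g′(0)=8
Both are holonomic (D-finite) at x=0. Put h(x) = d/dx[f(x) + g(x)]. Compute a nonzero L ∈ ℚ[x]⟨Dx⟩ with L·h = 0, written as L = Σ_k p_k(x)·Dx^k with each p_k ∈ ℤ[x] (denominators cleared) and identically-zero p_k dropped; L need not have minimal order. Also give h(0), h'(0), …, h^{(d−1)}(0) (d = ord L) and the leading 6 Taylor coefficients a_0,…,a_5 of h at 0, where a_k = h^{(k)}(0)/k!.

L = (94 + 644·x + 1664·x^2 + 1920·x^3 + 1536·x^4) + (23 + 324·x + 1448·x^2 + 3072·x^3 + 3904·x^4 + 2560·x^5)·Dx + (-6 - 35·x - 53·x^2 + 98·x^3 + 528·x^4 + 864·x^5 + 512·x^6)·Dx^2  (order 2).
h: a_k = 6, -36, -22, -296, -522, -2428, …
ICs: h(0) = 6, h′(0) = -36.

f: a_k = -2, -2, -10, -18, -58, -130, …
g: a_k = 0, 8, -8, 32/3, -16, 128/5, …
h₀=f+g: left-lcm gives L₀, ord ≤ 3.
h=h₀': d/dx-closure on L₀ ⇒ L.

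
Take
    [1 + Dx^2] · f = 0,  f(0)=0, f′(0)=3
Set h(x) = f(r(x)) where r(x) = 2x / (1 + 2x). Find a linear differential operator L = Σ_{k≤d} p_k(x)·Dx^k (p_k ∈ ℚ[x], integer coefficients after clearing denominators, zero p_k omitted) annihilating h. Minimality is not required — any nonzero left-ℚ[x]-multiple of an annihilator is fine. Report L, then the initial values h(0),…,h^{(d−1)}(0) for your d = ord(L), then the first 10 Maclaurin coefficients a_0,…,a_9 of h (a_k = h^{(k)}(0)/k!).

f: a_k = 0, 3, 0, -1/2, 0, 1/40, 0, -1/1680, 0, 1/120960, …
f∘r: x↦r, Dx↦Dx/r' in L_f ⇒ L₀.
L = 4 + (4 + 24·x + 48·x^2 + 32·x^3)·Dx + (1 + 8·x + 24·x^2 + 32·x^3 + 16·x^4)·Dx^2  (order 2).
h: a_k = 0, 6, -12, 20, -24, 4/5, 120, -55448/105, 25456/15, -896716/189, …
ICs: h(0) = 0, h′(0) = 6.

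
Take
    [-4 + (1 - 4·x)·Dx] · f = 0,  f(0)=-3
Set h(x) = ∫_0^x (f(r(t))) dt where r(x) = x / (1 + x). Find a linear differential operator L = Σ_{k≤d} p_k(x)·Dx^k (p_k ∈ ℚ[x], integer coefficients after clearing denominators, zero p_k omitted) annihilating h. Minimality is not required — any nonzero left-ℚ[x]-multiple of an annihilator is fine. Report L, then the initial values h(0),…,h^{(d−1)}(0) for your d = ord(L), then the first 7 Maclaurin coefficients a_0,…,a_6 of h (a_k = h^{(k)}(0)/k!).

L = 4·Dx + (-1 + 2·x + 3·x^2)·Dx^2  (order 2).
h: a_k = 0, -3, -6, -12, -27, -324/5, -162, …
ICs: h(0) = 0, h′(0) = -3.

f: a_k = -3, -12, -48, -192, -768, -3072, -12288, …
L₀ from L_f via x↦r, Dx↦r'^{-1}Dx.
∫: right-multiply L₀ by Dx.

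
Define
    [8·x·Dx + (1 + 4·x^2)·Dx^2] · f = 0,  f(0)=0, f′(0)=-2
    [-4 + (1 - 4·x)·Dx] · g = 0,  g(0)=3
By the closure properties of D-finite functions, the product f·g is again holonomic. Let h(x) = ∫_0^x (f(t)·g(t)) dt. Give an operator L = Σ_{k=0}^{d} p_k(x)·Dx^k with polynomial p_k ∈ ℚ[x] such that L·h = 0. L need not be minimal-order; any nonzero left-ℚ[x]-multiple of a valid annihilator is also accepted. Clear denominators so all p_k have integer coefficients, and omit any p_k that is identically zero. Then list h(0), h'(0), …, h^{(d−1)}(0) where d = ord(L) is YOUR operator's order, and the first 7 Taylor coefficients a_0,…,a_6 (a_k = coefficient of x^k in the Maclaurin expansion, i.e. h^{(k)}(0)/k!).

L = 32·x·Dx + (8 - 8·x + 64·x^2)·Dx^2 + (-1 + 4·x - 4·x^2 + 16·x^3)·Dx^3  (order 3).
h: a_k = 0, 0, -3, -8, -22, -352/5, -3568/15, …
ICs: h(0) = 0, h′(0) = 0, h′′(0) = -6.

f: a_k = 0, -2, 0, 8/3, 0, -32/5, 0, …
g: a_k = 3, 12, 48, 192, 768, 3072, 12288, …
Product ⇒ symmetric product L₀, ord ≤ 2.
h=∫₀ˣh₀: take L = L₀·Dx.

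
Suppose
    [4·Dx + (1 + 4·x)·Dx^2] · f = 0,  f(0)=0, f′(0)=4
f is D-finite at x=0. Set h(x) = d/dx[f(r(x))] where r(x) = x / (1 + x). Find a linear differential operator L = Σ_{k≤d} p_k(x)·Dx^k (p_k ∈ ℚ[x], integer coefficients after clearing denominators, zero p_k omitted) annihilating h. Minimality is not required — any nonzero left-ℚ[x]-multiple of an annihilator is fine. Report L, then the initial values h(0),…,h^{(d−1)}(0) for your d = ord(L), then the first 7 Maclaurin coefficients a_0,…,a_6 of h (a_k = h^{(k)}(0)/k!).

L = (6 + 10·x) + (1 + 6·x + 5·x^2)·Dx  (order 1).
h: a_k = 4, -24, 124, -624, 3124, -15624, 78124, …
ICs: h(0) = 4.

f: a_k = 0, 4, -8, 64/3, -64, 1024/5, -2048/3, …
Change of var in L_f (x↦r) gives L₀.
h=h₀': d/dx-closure on L₀ ⇒ L.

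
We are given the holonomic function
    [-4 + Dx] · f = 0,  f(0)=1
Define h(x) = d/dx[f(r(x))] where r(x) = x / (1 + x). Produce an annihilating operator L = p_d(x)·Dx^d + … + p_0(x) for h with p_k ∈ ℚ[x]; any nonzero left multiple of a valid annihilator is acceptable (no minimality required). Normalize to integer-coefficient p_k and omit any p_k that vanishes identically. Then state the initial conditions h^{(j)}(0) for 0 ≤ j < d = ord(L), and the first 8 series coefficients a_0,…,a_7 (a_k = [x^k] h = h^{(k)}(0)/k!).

L = (2 - 2·x) + (-1 - 2·x - x^2)·Dx  (order 1).
h: a_k = 4, 8, -4, -16/3, 28/3, -88/15, -68/45, 2528/315, …
ICs: h(0) = 4.

f: a_k = 1, 4, 8, 32/3, 32/3, 128/15, 256/45, 1024/315, …
h₀=f(r): pull back L_f along r ⇒ L₀.
h₀' ⇒ L via d/dx closure of L₀.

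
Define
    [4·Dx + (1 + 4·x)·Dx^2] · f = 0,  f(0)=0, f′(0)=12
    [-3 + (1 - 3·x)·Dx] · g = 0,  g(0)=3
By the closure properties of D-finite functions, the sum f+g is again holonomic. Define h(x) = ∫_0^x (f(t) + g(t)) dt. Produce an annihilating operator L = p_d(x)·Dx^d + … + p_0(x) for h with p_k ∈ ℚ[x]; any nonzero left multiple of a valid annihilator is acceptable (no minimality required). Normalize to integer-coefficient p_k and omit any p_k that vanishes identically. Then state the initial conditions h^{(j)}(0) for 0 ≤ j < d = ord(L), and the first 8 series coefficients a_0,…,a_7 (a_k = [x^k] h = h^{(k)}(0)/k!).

f: a_k = 0, 12, -24, 64, -192, 3072/5, -2048, 49152/7, …
g: a_k = 3, 9, 27, 81, 243, 729, 2187, 6561, …
h₀=f+g: left-lcm gives L₀, ord ≤ 3.
h=∫₀ˣh₀: take L = L₀·Dx.
L = (-204 - 144·x)·Dx^2 + (-11 - 312·x - 288·x^2)·Dx^3 + (5 + 11·x - 54·x^2 - 72·x^3)·Dx^4  (order 4).
h: a_k = 0, 3, 21/2, 1, 145/4, 51/5, 2239/10, 139/7, …
ICs: h(0) = 0, h′(0) = 3, h′′(0) = 21, h′′′(0) = 6.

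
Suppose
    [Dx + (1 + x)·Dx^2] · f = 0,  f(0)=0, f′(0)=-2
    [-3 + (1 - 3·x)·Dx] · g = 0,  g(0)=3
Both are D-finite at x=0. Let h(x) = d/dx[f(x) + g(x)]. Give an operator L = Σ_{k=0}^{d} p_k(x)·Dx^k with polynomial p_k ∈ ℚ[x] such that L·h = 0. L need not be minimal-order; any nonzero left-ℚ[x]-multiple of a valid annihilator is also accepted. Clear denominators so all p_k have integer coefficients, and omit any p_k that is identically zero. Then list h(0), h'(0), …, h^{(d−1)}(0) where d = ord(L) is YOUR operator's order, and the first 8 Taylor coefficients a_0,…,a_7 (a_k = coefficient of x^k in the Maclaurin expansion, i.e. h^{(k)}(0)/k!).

f: a_k = 0, -2, 1, -2/3, 1/2, -2/5, 1/3, -2/7, …
g: a_k = 3, 9, 27, 81, 243, 729, 2187, 6561, …
h₀=f+g: left-lcm gives L₀, ord ≤ 3.
Differentiate: ansatz ord ≤ ord L₀ ⇒ L.
L = (-66 - 18·x) + (-52 - 120·x - 36·x^2)·Dx + (7 - 11·x - 27·x^2 - 9·x^3)·Dx^2  (order 2).
h: a_k = 7, 56, 241, 974, 3643, 13124, 45925, 157466, …
ICs: h(0) = 7, h′(0) = 56.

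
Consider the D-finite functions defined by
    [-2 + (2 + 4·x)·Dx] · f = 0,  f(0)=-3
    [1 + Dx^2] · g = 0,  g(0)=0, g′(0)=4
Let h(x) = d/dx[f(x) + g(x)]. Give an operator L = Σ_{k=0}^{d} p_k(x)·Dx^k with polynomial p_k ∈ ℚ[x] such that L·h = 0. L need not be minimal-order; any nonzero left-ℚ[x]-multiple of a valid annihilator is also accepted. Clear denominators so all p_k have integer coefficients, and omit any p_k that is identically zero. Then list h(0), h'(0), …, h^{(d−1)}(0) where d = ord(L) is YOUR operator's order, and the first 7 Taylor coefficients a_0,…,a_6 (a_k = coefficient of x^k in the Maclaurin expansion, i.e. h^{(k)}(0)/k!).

f: a_k = -3, -3, 3/2, -3/2, 15/8, -21/8, 63/16, …
g: a_k = 0, 4, 0, -2/3, 0, 1/30, 0, …
f+g: L₀ = lclm(L_f,L_g), ord ≤ 1+2.
h=h₀': d/dx-closure on L₀ ⇒ L.
L = (-4 - x - x^2) + (-1 - 3·x - 3·x^2 - 2·x^3)·Dx + (-4 - x - x^2)·Dx^2 + (-1 - 3·x - 3·x^2 - 2·x^3)·Dx^3  (order 3).
h: a_k = 1, 3, -13/2, 15/2, -311/24, 189/8, -31189/720, …
ICs: h(0) = 1, h′(0) = 3, h′′(0) = -13.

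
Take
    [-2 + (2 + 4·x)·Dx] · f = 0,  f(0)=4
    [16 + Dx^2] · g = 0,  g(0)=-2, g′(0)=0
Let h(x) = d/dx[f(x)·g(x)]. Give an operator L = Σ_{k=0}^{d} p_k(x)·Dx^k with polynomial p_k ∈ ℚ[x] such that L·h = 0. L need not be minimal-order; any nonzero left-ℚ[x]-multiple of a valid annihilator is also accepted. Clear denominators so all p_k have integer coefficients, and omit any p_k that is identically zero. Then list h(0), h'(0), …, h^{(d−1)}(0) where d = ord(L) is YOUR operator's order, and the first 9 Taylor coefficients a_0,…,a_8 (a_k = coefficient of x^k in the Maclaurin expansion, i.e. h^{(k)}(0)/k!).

f: a_k = 4, 4, -2, 2, -5/2, 7/2, -21/4, 33/4, -429/32, …
g: a_k = -2, 0, 16, 0, -64/3, 0, 512/45, 0, -1024/315, …
f·g: L₀ = L_f ⊗_s L_g, ord ≤ 1·2.
h₀' ⇒ L via d/dx closure of L₀.
L = (413 + 2688·x + 6784·x^2 + 8192·x^3 + 4096·x^4) + (-26 - 180·x - 384·x^2 - 256·x^3)·Dx + (19 + 140·x + 396·x^2 + 512·x^3 + 256·x^4)·Dx^2  (order 2).
h: a_k = -8, 136, 180, -1348/3, -905/3, 5281/15, 26677/90, -199649/630, 112887/560, …
ICs: h(0) = -8, h′(0) = 136.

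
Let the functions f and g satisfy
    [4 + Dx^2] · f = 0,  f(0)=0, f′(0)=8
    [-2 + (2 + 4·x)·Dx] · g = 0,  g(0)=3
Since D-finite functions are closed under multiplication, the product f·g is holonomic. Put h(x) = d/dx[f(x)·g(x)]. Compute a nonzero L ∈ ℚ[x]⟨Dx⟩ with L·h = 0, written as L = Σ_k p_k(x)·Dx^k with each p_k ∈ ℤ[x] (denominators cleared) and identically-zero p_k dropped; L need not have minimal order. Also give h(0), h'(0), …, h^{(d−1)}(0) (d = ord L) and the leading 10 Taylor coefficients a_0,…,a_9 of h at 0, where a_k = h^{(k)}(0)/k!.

f: a_k = 0, 8, 0, -16/3, 0, 16/15, 0, -32/315, 0, 16/2835, …
g: a_k = 3, 3, -3/2, 3/2, -15/8, 21/8, -63/16, 99/16, -1287/128, 2145/128, …
Product ⇒ symmetric product L₀, ord ≤ 2.
Derive L from L₀ (diff closure).
L = (53 + 288·x + 544·x^2 + 512·x^3 + 256·x^4) + (-2 - 36·x - 96·x^2 - 64·x^3)·Dx + (7 + 44·x + 108·x^2 + 128·x^3 + 64·x^4)·Dx^2  (order 2).
h: a_k = 24, 48, -84, -16, -19, 486/5, -983/6, 30908/105, -185275/336, 1568353/1512, …
ICs: h(0) = 24, h′(0) = 48.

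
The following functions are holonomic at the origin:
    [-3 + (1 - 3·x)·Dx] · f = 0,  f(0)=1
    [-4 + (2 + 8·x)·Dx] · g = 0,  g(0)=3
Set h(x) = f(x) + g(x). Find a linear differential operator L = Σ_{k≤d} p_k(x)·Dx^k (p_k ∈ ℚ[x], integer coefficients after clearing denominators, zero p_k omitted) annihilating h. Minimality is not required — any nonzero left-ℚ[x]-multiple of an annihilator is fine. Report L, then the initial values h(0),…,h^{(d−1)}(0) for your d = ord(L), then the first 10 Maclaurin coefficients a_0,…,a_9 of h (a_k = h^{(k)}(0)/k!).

f: a_k = 1, 3, 9, 27, 81, 243, 729, 2187, 6561, 19683, …
g: a_k = 3, 6, -6, 12, -30, 84, -252, 792, -2574, 8580, …
h₀=f+g: left-lcm gives L₀, ord ≤ 2.
L = (-48 - 108·x) + (22 + 120·x + 324·x^2)·Dx + (-1 - 19·x - 6·x^2 + 216·x^3)·Dx^2  (order 2).
h: a_k = 4, 9, 3, 39, 51, 327, 477, 2979, 3987, 28263, …
ICs: h(0) = 4, h′(0) = 9.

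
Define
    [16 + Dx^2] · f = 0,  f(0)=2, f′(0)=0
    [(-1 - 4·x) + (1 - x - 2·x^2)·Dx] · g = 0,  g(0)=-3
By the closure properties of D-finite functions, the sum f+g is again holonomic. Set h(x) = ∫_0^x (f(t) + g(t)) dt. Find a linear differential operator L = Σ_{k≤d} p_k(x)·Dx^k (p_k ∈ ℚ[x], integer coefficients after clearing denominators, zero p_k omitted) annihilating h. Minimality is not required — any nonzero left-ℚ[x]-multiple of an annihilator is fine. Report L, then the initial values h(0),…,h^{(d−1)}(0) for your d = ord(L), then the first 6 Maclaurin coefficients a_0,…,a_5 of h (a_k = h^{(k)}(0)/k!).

L = (-368 - 1408·x + 256·x^2 - 512·x^3 - 2560·x^4 - 2048·x^5)·Dx + (176 - 336·x - 384·x^2 + 1024·x^3 + 384·x^4 - 1536·x^5 - 1024·x^6)·Dx^2 + (-23 - 88·x + 16·x^2 - 32·x^3 - 160·x^4 - 128·x^5)·Dx^3 + (11 - 21·x - 24·x^2 + 64·x^3 + 24·x^4 - 96·x^5 - 64·x^6)·Dx^4  (order 4).
h: a_k = 0, -1, -3/2, -25/3, -15/4, -7/3, …
ICs: h(0) = 0, h′(0) = -1, h′′(0) = -3, h′′′(0) = -50.

f: a_k = 2, 0, -16, 0, 64/3, 0, …
g: a_k = -3, -3, -9, -15, -33, -63, …
L₀ := lclm(L_f,L_g); ord L₀ ≤ 2+1.
h=∫₀ˣh₀: take L = L₀·Dx.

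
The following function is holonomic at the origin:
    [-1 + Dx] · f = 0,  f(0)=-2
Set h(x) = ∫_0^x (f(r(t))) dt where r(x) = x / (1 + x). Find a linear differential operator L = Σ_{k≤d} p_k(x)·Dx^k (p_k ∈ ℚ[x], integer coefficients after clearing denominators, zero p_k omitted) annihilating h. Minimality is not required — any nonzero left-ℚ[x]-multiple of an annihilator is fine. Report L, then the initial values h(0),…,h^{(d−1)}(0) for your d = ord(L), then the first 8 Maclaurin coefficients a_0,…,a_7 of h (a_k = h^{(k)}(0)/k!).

f: a_k = -2, -2, -1, -1/3, -1/12, -1/60, -1/360, -1/2520, …
f∘r: x↦r, Dx↦Dx/r' in L_f ⇒ L₀.
∫: right-multiply L₀ by Dx.
L = -Dx + (1 + 2·x + x^2)·Dx^2  (order 2).
h: a_k = 0, -2, -1, 1/3, -1/12, -1/60, 19/360, -151/2520, …
ICs: h(0) = 0, h′(0) = -2.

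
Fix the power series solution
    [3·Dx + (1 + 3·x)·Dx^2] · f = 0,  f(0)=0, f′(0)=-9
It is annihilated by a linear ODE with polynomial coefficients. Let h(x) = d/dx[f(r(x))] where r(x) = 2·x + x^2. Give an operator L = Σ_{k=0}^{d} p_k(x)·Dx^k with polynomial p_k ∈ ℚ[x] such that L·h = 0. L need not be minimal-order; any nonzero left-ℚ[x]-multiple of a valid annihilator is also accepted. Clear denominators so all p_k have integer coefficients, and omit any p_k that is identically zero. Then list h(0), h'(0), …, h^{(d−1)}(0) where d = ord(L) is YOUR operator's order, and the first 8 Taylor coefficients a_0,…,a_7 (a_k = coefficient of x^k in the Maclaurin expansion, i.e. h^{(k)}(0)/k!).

f: a_k = 0, -9, 27/2, -27, 243/4, -729/5, 729/2, -6561/7, …
L₀ from L_f via x↦r, Dx↦r'^{-1}Dx.
Derive L from L₀ (diff closure).
L = (5 + 6·x + 3·x^2) + (1 + 7·x + 9·x^2 + 3·x^3)·Dx  (order 1).
h: a_k = -18, 90, -486, 2646, -14418, 78570, -428166, 2333286, …
ICs: h(0) = -18.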